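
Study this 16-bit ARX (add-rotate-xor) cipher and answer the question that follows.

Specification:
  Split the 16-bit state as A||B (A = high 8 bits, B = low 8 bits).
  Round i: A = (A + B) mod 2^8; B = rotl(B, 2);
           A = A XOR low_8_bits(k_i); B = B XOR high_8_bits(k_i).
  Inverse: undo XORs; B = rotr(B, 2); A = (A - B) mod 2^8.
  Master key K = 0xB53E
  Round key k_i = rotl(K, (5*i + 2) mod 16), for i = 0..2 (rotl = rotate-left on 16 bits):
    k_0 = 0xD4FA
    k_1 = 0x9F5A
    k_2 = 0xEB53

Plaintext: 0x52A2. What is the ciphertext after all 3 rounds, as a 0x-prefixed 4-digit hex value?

s_0 = plaintext = 0x52A2
s_1 = Round(s_0, k_0) = 0x0E5E
s_2 = Round(s_1, k_1) = 0x36E6
s_3 = Round(s_2, k_2) = 0x4F70

0x4F70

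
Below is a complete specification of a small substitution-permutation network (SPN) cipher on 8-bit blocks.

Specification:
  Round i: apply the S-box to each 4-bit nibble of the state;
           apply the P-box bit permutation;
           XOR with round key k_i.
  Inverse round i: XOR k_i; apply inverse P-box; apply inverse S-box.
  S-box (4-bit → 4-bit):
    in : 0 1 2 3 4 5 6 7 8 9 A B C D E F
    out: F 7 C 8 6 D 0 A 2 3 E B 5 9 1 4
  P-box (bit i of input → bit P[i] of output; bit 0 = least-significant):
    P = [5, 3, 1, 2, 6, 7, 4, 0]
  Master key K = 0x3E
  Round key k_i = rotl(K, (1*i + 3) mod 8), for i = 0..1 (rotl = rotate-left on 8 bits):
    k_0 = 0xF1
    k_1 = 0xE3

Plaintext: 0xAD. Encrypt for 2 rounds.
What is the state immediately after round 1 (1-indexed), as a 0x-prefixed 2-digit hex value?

0x44

s_0 = plaintext = 0xAD
s_1 = Round(s_0, k_0) = 0x44
s_2 = Round(s_1, k_1) = 0x79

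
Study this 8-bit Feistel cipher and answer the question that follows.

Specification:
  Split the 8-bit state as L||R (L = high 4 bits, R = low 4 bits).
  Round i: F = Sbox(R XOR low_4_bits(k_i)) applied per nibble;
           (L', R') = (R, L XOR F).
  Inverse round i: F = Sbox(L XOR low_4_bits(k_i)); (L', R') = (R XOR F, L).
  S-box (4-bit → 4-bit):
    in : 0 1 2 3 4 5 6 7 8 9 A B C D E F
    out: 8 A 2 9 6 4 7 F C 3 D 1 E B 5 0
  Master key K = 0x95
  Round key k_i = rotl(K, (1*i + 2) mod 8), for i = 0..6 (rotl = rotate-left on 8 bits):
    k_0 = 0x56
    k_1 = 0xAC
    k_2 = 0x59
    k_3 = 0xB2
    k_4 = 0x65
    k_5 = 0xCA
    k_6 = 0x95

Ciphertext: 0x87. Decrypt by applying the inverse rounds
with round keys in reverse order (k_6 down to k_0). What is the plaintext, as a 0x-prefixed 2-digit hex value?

s_0 = ciphertext = 0x87
s_1 = InvRound(s_0, k_6) = 0xC8
s_2 = InvRound(s_1, k_5) = 0xFC
s_3 = InvRound(s_2, k_4) = 0x1F
s_4 = InvRound(s_3, k_3) = 0x61
s_5 = InvRound(s_4, k_2) = 0x16
s_6 = InvRound(s_5, k_1) = 0xD1
s_7 = InvRound(s_6, k_0) = 0x0D

0x0D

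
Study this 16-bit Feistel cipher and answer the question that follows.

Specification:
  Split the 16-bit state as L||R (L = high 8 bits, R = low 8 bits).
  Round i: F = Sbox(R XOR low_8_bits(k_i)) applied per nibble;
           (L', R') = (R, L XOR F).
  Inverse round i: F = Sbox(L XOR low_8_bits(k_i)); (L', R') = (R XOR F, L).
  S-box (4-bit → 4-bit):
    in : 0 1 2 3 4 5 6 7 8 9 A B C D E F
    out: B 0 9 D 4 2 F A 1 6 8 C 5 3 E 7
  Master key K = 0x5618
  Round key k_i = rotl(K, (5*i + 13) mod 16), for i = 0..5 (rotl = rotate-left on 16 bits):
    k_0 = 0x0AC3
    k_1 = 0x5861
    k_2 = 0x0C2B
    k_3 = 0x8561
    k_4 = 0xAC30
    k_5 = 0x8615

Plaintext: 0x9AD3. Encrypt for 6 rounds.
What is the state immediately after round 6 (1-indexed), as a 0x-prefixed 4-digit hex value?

0x2099

s_0 = plaintext = 0x9AD3
s_1 = Round(s_0, k_0) = 0xD391
s_2 = Round(s_1, k_1) = 0x91A8
s_3 = Round(s_2, k_2) = 0xA88C
s_4 = Round(s_3, k_3) = 0x8C4B
s_5 = Round(s_4, k_4) = 0x4B20
s_6 = Round(s_5, k_5) = 0x2099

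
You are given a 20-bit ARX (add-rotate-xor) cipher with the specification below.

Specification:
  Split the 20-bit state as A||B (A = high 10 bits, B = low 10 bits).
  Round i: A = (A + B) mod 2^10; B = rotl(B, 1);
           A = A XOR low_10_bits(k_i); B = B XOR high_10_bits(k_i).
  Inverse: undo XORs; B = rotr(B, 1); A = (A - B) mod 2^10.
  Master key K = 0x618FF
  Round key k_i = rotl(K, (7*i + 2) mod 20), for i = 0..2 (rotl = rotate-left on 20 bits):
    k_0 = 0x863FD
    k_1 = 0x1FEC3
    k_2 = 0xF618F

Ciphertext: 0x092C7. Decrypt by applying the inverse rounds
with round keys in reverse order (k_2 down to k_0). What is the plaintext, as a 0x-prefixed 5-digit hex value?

0x7A9B0

s_0 = ciphertext = 0x092C7
s_1 = InvRound(s_0, k_2) = 0xC728F
s_2 = InvRound(s_1, k_1) = 0x19D78
s_3 = InvRound(s_2, k_0) = 0x7A9B0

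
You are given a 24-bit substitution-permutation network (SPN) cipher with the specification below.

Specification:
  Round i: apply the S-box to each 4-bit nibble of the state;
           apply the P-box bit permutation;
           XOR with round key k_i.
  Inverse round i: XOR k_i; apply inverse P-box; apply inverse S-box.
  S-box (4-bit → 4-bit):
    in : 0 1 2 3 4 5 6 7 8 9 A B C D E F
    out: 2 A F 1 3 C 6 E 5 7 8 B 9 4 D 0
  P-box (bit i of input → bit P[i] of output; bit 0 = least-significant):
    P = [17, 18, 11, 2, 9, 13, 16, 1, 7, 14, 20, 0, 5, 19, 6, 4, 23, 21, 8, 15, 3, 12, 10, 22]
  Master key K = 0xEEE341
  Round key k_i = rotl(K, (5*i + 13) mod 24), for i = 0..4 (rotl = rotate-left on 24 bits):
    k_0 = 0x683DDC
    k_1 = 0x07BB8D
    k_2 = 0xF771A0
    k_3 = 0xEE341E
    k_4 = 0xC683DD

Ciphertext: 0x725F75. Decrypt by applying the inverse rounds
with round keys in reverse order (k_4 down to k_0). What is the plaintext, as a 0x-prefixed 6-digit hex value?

0x1236D7

s_0 = ciphertext = 0x725F75
s_1 = InvRound(s_0, k_4) = 0x9B39F6
s_2 = InvRound(s_1, k_3) = 0xE688D6
s_3 = InvRound(s_2, k_2) = 0x05E675
s_4 = InvRound(s_3, k_1) = 0x9DE4F8
s_5 = InvRound(s_4, k_0) = 0x1236D7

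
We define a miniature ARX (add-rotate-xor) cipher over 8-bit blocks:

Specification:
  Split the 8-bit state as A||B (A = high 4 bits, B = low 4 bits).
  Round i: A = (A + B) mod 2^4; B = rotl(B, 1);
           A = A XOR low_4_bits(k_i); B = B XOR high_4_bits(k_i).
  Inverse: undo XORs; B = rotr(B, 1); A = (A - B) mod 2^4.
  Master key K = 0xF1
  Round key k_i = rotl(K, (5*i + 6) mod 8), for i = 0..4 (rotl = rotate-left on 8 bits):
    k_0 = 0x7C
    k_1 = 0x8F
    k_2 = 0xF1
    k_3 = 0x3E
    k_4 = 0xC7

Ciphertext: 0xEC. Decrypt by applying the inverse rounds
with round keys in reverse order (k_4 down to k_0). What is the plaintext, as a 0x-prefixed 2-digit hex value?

s_0 = ciphertext = 0xEC
s_1 = InvRound(s_0, k_4) = 0x90
s_2 = InvRound(s_1, k_3) = 0xE9
s_3 = InvRound(s_2, k_2) = 0xC3
s_4 = InvRound(s_3, k_1) = 0x6D
s_5 = InvRound(s_4, k_0) = 0x55

0x55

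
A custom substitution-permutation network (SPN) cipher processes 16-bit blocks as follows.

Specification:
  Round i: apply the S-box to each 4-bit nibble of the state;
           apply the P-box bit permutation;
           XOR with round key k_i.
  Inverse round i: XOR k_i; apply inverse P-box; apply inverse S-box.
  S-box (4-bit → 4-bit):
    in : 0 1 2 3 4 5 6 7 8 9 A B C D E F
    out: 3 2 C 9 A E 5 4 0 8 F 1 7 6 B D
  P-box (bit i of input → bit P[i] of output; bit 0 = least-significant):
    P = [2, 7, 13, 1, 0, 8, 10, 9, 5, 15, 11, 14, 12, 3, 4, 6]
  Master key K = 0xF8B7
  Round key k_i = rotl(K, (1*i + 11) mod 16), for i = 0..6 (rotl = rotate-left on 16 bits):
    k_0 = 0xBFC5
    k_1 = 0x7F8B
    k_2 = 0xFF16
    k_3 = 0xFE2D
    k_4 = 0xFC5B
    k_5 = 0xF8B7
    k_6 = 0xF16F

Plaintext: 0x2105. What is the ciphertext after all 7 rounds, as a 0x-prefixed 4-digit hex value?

0xA3C8

s_0 = plaintext = 0x2105
s_1 = Round(s_0, k_0) = 0x1E16
s_2 = Round(s_1, k_1) = 0x9EA7
s_3 = Round(s_2, k_2) = 0x1877
s_4 = Round(s_3, k_3) = 0xDA25
s_5 = Round(s_4, k_4) = 0x12E1
s_6 = Round(s_5, k_5) = 0xB33E
s_7 = Round(s_6, k_6) = 0xA3C8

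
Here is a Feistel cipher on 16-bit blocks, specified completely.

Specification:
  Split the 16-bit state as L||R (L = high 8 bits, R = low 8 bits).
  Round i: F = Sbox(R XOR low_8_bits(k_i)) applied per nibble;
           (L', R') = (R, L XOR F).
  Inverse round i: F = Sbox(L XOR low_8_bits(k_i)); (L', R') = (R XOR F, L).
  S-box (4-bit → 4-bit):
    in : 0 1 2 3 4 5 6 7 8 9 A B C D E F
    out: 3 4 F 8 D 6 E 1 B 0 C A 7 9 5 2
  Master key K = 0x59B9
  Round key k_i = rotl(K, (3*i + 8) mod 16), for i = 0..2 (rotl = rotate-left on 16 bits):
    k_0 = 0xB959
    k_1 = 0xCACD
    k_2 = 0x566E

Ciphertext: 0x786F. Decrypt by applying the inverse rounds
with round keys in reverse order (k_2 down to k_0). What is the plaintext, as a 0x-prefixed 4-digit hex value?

0x3F2F

s_0 = ciphertext = 0x786F
s_1 = InvRound(s_0, k_2) = 0x2178
s_2 = InvRound(s_1, k_1) = 0x2F21
s_3 = InvRound(s_2, k_0) = 0x3F2F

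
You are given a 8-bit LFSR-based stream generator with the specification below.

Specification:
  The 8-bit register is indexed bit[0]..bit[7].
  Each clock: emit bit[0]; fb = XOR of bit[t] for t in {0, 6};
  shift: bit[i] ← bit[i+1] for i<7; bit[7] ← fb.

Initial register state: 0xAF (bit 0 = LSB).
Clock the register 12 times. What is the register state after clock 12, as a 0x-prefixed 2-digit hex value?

reg_0 = 0xAF
clock 1: out=1, reg = 0xD7
clock 2: out=1, reg = 0x6B
clock 3: out=1, reg = 0x35
clock 4: out=1, reg = 0x9A
clock 5: out=0, reg = 0x4D
clock 6: out=1, reg = 0x26
clock 7: out=0, reg = 0x13
clock 8: out=1, reg = 0x89
clock 9: out=1, reg = 0xC4
clock 10: out=0, reg = 0xE2
clock 11: out=0, reg = 0xF1
clock 12: out=1, reg = 0x78

0x78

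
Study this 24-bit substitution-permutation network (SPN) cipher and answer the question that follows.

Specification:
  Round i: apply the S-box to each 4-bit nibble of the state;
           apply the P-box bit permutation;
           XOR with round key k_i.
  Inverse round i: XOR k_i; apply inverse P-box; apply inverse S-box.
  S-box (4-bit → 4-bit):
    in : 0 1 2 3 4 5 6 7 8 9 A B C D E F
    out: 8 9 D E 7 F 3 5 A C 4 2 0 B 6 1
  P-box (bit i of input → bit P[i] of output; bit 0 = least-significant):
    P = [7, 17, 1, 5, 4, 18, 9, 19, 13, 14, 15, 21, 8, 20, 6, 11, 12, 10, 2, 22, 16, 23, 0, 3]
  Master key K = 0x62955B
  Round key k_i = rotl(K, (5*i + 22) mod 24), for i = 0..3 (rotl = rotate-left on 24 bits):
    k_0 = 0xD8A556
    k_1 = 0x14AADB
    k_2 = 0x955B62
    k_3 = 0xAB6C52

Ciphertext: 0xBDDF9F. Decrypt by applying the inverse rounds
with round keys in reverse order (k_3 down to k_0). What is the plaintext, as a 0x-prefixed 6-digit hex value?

s_0 = ciphertext = 0xBDDF9F
s_1 = InvRound(s_0, k_3) = 0x9747E6
s_2 = InvRound(s_1, k_2) = 0xC40CC6
s_3 = InvRound(s_2, k_1) = 0x33B77C
s_4 = InvRound(s_3, k_0) = 0xD1C093

0xD1C093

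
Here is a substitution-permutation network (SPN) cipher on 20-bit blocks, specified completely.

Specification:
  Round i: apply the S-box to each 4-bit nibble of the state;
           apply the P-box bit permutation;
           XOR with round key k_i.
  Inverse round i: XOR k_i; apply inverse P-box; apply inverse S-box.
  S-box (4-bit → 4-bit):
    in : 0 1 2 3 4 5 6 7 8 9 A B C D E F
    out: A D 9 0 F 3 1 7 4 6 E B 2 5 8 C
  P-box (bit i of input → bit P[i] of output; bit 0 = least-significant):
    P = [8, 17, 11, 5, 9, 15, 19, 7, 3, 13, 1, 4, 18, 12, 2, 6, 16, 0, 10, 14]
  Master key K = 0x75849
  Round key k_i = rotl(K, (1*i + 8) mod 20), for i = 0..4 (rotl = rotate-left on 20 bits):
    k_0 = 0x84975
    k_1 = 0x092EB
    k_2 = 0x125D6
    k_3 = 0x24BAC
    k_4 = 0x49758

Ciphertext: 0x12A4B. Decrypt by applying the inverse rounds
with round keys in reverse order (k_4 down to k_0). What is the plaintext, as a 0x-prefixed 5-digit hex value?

0xAE942

s_0 = ciphertext = 0x12A4B
s_1 = InvRound(s_0, k_4) = 0x75ACD
s_2 = InvRound(s_1, k_3) = 0x5B332
s_3 = InvRound(s_2, k_2) = 0x843BE
s_4 = InvRound(s_3, k_1) = 0x0AE96
s_5 = InvRound(s_4, k_0) = 0xAE942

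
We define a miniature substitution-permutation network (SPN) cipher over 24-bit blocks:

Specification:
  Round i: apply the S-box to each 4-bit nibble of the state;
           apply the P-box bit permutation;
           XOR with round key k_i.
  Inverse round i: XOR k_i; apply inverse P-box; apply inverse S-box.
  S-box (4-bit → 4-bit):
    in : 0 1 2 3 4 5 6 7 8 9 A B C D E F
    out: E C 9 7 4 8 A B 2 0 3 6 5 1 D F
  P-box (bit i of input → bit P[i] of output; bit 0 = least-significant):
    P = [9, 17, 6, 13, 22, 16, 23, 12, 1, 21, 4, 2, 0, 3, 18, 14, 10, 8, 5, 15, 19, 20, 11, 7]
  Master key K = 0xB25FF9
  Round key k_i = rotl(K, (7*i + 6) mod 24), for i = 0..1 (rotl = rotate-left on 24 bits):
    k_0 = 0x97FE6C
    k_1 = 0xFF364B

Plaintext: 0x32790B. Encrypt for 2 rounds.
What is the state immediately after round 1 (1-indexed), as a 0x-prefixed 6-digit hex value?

s_0 = plaintext = 0x32790B
s_1 = Round(s_0, k_0) = 0x0C2225
s_2 = Round(s_1, k_1) = 0xAF4AEC

0x0C2225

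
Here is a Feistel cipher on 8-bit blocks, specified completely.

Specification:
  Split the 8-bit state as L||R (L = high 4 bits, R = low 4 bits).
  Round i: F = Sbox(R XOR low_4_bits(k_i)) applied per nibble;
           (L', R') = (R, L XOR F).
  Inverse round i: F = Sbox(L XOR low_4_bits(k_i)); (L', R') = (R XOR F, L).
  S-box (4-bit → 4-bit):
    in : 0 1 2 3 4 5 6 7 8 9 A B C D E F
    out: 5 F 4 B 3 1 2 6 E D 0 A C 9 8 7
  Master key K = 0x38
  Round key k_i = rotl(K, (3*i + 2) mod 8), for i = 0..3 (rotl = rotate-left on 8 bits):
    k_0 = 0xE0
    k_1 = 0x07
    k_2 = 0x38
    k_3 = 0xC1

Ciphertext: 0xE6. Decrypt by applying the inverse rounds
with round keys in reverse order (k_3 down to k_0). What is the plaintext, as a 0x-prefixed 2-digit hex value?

0x72

s_0 = ciphertext = 0xE6
s_1 = InvRound(s_0, k_3) = 0x1E
s_2 = InvRound(s_1, k_2) = 0x31
s_3 = InvRound(s_2, k_1) = 0x23
s_4 = InvRound(s_3, k_0) = 0x72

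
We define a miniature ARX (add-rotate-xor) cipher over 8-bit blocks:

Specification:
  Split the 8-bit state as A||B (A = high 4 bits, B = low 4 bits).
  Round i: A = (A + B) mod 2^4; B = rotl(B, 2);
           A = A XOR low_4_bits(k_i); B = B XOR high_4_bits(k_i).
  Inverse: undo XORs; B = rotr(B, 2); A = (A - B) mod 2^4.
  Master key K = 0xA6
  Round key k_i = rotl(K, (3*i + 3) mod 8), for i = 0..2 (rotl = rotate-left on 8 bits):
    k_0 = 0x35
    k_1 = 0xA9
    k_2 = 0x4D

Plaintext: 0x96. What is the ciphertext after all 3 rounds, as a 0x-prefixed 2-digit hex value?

0x04

s_0 = plaintext = 0x96
s_1 = Round(s_0, k_0) = 0xAA
s_2 = Round(s_1, k_1) = 0xD0
s_3 = Round(s_2, k_2) = 0x04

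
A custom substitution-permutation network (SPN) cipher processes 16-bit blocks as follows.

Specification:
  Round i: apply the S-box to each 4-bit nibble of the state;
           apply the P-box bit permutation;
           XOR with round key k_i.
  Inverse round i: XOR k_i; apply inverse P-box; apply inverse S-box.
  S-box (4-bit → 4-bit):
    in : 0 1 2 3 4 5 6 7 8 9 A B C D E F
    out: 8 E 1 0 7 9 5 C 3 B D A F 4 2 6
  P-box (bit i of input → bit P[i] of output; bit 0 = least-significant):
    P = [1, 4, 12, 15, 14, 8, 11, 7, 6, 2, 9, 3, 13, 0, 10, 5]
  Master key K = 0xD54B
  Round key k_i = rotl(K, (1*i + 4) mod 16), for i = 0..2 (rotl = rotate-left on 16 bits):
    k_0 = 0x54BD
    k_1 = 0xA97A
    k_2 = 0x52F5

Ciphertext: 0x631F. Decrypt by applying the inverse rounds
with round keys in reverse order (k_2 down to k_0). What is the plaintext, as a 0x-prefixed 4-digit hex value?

0x60F4

s_0 = ciphertext = 0x631F
s_1 = InvRound(s_0, k_2) = 0x55B6
s_2 = InvRound(s_1, k_1) = 0x69A7
s_3 = InvRound(s_2, k_0) = 0x60F4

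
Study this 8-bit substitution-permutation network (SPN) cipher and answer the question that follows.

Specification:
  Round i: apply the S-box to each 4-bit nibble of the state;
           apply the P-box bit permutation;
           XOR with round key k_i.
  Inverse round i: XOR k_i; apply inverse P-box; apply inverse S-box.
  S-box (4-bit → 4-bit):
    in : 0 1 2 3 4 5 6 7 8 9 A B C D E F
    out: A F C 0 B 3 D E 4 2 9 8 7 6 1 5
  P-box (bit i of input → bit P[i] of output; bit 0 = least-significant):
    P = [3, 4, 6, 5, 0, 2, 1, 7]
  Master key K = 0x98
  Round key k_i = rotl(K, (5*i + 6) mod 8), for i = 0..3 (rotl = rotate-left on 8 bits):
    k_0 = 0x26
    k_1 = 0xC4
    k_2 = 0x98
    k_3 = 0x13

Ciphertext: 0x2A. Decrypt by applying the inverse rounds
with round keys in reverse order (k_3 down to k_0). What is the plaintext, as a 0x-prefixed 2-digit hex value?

0xF1

s_0 = ciphertext = 0x2A
s_1 = InvRound(s_0, k_3) = 0xE4
s_2 = InvRound(s_1, k_2) = 0x91
s_3 = InvRound(s_2, k_1) = 0x5D
s_4 = InvRound(s_3, k_0) = 0xF1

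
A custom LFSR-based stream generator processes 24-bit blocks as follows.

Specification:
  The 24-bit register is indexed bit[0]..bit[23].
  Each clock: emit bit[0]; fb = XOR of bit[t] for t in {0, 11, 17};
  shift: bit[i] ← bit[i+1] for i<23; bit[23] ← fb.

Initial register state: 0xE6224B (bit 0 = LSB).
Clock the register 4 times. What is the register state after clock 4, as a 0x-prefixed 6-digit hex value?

reg_0 = 0xE6224B
clock 1: out=1, reg = 0x731125
clock 2: out=1, reg = 0x398892
clock 3: out=0, reg = 0x9CC449
clock 4: out=1, reg = 0xCE6224

0xCE6224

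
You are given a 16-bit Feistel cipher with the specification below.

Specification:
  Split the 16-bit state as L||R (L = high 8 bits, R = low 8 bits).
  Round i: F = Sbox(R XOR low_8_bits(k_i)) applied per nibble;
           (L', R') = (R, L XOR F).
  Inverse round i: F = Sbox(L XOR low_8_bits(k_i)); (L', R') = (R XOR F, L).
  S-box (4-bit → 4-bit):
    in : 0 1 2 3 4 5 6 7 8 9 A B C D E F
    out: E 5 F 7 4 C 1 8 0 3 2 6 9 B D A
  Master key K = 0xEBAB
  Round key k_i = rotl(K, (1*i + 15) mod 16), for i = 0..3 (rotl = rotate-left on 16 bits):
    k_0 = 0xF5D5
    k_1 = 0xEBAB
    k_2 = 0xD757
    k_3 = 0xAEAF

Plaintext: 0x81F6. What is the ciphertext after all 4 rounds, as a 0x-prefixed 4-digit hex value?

0x244B

s_0 = plaintext = 0x81F6
s_1 = Round(s_0, k_0) = 0xF676
s_2 = Round(s_1, k_1) = 0x764D
s_3 = Round(s_2, k_2) = 0x4D24
s_4 = Round(s_3, k_3) = 0x244B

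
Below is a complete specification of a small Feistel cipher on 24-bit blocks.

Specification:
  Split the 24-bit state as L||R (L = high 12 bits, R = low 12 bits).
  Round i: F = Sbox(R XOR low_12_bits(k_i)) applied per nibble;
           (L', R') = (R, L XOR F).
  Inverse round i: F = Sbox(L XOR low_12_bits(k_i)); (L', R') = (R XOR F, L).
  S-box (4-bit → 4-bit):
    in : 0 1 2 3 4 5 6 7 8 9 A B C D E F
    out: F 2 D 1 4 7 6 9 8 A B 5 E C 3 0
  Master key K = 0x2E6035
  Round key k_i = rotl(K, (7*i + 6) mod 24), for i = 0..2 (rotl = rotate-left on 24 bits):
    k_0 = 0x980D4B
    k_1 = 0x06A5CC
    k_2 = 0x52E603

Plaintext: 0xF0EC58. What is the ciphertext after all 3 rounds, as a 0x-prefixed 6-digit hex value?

s_0 = plaintext = 0xF0EC58
s_1 = Round(s_0, k_0) = 0xC58D2F
s_2 = Round(s_1, k_1) = 0xD2F469
s_3 = Round(s_2, k_2) = 0x469044

0x469044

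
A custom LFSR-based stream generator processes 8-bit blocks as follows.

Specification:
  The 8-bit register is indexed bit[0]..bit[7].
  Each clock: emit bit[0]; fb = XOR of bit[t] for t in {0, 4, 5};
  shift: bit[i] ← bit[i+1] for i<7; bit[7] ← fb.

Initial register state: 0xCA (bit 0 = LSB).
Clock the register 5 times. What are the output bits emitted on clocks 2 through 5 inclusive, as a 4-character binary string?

reg_0 = 0xCA
clock 1: out=0, reg = 0x65
clock 2: out=1, reg = 0x32
clock 3: out=0, reg = 0x19
clock 4: out=1, reg = 0x0C
clock 5: out=0, reg = 0x06

1010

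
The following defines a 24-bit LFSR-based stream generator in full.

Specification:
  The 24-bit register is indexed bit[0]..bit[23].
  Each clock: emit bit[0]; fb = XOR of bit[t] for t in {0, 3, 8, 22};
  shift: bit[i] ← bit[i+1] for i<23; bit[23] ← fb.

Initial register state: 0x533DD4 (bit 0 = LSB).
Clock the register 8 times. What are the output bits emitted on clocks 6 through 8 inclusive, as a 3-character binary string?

011

reg_0 = 0x533DD4
clock 1: out=0, reg = 0x299EEA
clock 2: out=0, reg = 0x94CF75
clock 3: out=1, reg = 0x4A67BA
clock 4: out=0, reg = 0xA533DD
clock 5: out=1, reg = 0xD299EE
clock 6: out=0, reg = 0xE94CF7
clock 7: out=1, reg = 0x74A67B
clock 8: out=1, reg = 0xBA533D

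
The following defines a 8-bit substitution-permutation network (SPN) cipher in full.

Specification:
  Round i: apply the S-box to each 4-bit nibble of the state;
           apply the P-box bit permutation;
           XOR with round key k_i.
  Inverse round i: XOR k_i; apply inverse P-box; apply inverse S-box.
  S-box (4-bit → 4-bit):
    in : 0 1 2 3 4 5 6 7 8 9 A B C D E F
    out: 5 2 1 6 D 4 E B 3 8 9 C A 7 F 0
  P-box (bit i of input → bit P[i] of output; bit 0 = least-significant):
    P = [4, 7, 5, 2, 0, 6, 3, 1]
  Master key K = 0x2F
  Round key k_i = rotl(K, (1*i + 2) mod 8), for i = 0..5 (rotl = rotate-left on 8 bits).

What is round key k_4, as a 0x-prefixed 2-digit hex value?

0xCB

K = 0x2F
k_0 = rotl(K, (1*0+2) mod 8) = rotl(K, 2) = 0xBC
k_1 = rotl(K, (1*1+2) mod 8) = rotl(K, 3) = 0x79
k_2 = rotl(K, (1*2+2) mod 8) = rotl(K, 4) = 0xF2
k_3 = rotl(K, (1*3+2) mod 8) = rotl(K, 5) = 0xE5
k_4 = rotl(K, (1*4+2) mod 8) = rotl(K, 6) = 0xCB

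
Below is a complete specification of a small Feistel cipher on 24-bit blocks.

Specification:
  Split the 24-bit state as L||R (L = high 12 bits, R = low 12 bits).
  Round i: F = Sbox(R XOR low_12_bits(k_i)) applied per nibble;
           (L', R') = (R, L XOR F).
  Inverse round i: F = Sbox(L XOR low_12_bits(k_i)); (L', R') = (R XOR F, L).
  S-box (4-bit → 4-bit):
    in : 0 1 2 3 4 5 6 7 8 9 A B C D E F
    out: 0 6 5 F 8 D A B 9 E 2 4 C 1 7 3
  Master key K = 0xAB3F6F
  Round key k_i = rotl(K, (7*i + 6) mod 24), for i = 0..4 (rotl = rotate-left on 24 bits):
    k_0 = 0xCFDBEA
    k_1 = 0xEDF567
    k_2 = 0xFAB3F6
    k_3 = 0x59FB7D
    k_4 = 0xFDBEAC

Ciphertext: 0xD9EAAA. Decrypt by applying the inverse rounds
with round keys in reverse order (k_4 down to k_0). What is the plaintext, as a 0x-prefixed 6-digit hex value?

0x1DDD05

s_0 = ciphertext = 0xD9EAAA
s_1 = InvRound(s_0, k_4) = 0x55FD9E
s_2 = InvRound(s_1, k_3) = 0xACB55F
s_3 = InvRound(s_2, k_2) = 0xBAEACB
s_4 = InvRound(s_3, k_1) = 0xD05BAE
s_5 = InvRound(s_4, k_0) = 0x1DDD05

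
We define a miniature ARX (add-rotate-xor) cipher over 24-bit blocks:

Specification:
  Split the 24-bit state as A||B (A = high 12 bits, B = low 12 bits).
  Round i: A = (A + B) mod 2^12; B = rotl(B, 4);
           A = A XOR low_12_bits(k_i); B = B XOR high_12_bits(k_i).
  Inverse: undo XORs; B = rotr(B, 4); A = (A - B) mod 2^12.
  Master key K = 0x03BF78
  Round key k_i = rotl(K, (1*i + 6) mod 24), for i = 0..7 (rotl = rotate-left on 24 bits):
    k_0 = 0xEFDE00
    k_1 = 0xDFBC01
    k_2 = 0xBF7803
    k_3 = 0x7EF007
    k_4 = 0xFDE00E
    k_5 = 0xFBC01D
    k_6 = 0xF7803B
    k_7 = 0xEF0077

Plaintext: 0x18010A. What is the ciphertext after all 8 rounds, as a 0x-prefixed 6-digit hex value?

s_0 = plaintext = 0x18010A
s_1 = Round(s_0, k_0) = 0xC8AE5C
s_2 = Round(s_1, k_1) = 0x6E7835
s_3 = Round(s_2, k_2) = 0x71F8AF
s_4 = Round(s_3, k_3) = 0xFC9D17
s_5 = Round(s_4, k_4) = 0xCEEEA3
s_6 = Round(s_5, k_5) = 0xB8C582
s_7 = Round(s_6, k_6) = 0x13575D
s_8 = Round(s_7, k_7) = 0x8E5B27

0x8E5B27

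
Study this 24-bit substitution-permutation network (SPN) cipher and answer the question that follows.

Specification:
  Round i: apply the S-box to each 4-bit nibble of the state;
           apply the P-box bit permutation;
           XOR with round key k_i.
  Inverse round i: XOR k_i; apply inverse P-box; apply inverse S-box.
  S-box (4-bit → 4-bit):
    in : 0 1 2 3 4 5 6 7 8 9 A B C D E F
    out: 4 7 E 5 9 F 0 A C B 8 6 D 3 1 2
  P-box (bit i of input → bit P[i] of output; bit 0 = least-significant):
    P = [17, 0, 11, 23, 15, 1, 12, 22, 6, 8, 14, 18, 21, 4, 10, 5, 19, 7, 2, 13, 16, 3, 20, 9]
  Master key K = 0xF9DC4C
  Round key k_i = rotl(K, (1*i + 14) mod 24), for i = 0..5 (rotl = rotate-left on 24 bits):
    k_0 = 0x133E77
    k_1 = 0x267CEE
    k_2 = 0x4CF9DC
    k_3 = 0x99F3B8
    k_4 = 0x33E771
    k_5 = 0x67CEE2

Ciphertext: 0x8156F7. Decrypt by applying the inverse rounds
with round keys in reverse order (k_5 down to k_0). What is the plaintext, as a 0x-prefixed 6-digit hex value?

0xEF6506

s_0 = ciphertext = 0x8156F7
s_1 = InvRound(s_0, k_5) = 0x60DAC5
s_2 = InvRound(s_1, k_4) = 0x322F83
s_3 = InvRound(s_2, k_3) = 0xDE5015
s_4 = InvRound(s_3, k_2) = 0xB76DE5
s_5 = InvRound(s_4, k_1) = 0x166FB7
s_6 = InvRound(s_5, k_0) = 0xEF6506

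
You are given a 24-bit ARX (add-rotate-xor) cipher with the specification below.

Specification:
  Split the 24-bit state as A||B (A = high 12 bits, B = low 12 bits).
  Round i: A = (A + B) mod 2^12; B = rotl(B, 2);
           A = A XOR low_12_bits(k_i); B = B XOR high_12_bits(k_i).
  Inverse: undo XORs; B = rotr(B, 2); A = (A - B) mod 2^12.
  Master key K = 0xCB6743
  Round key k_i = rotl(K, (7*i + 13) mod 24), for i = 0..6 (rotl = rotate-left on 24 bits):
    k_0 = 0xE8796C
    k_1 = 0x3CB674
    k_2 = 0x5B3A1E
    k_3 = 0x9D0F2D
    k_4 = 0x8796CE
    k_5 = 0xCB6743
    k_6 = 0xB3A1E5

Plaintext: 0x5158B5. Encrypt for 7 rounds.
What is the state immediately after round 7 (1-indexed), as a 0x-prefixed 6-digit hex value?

0xC259A6

s_0 = plaintext = 0x5158B5
s_1 = Round(s_0, k_0) = 0x4A6C51
s_2 = Round(s_1, k_1) = 0x68328C
s_3 = Round(s_2, k_2) = 0x311F83
s_4 = Round(s_3, k_3) = 0xDB97DF
s_5 = Round(s_4, k_4) = 0x356704
s_6 = Round(s_5, k_5) = 0xD190A7
s_7 = Round(s_6, k_6) = 0xC259A6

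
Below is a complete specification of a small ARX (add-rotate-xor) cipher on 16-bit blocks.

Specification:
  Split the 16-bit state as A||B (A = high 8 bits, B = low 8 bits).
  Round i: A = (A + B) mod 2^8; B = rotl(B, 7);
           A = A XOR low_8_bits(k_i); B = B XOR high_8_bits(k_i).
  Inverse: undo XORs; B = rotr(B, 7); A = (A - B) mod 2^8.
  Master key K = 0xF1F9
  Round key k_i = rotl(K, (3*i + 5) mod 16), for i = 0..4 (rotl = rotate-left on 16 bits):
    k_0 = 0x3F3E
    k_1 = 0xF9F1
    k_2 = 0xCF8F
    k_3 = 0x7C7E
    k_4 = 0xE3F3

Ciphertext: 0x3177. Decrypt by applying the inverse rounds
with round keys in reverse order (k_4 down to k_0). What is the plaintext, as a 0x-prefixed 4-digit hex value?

s_0 = ciphertext = 0x3177
s_1 = InvRound(s_0, k_4) = 0x9929
s_2 = InvRound(s_1, k_3) = 0x3DAA
s_3 = InvRound(s_2, k_2) = 0xE8CA
s_4 = InvRound(s_3, k_1) = 0xB366
s_5 = InvRound(s_4, k_0) = 0xDBB2

0xDBB2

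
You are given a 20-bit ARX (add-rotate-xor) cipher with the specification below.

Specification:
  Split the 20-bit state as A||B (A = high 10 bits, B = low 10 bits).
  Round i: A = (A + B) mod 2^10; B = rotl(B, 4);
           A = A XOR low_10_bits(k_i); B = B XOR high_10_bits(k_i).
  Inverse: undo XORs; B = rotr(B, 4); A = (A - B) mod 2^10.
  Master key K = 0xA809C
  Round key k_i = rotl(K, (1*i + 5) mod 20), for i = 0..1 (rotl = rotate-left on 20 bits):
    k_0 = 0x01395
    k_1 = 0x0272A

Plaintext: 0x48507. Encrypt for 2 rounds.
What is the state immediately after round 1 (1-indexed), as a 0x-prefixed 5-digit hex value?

s_0 = plaintext = 0x48507
s_1 = Round(s_0, k_0) = 0x6F470
s_2 = Round(s_1, k_1) = 0x41F08

0x6F470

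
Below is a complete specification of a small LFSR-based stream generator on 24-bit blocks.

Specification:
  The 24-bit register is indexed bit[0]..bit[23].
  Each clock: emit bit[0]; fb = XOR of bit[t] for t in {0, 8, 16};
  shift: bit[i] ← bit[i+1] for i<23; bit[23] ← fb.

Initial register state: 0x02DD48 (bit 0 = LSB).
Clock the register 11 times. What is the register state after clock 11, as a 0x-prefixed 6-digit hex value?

0x12E05B

reg_0 = 0x02DD48
clock 1: out=0, reg = 0x816EA4
clock 2: out=0, reg = 0xC0B752
clock 3: out=0, reg = 0xE05BA9
clock 4: out=1, reg = 0x702DD4
clock 5: out=0, reg = 0xB816EA
clock 6: out=0, reg = 0x5C0B75
clock 7: out=1, reg = 0x2E05BA
clock 8: out=0, reg = 0x9702DD
clock 9: out=1, reg = 0x4B816E
clock 10: out=0, reg = 0x25C0B7
clock 11: out=1, reg = 0x12E05B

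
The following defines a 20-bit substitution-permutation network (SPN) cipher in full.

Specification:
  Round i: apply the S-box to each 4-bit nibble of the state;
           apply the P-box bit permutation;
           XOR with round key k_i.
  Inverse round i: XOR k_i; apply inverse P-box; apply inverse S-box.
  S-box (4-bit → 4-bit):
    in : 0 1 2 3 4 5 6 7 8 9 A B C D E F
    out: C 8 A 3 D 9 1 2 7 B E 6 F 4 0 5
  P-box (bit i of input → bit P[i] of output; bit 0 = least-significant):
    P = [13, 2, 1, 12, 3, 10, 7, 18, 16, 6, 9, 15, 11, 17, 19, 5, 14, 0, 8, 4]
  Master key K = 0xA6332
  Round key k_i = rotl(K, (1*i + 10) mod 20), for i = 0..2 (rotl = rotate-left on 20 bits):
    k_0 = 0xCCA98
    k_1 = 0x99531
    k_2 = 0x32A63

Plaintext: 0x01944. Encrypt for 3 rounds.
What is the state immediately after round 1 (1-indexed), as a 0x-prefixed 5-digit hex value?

0x97B62

s_0 = plaintext = 0x01944
s_1 = Round(s_0, k_0) = 0x97B62
s_2 = Round(s_1, k_1) = 0xBC76C
s_3 = Round(s_2, k_2) = 0x9130C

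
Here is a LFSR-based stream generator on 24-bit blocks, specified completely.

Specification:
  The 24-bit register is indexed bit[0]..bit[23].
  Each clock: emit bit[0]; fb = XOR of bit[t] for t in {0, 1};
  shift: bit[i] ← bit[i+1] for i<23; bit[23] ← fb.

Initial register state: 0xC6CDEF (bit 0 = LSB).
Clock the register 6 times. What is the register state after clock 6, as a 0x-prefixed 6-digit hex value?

reg_0 = 0xC6CDEF
clock 1: out=1, reg = 0x6366F7
clock 2: out=1, reg = 0x31B37B
clock 3: out=1, reg = 0x18D9BD
clock 4: out=1, reg = 0x8C6CDE
clock 5: out=0, reg = 0xC6366F
clock 6: out=1, reg = 0x631B37

0x631B37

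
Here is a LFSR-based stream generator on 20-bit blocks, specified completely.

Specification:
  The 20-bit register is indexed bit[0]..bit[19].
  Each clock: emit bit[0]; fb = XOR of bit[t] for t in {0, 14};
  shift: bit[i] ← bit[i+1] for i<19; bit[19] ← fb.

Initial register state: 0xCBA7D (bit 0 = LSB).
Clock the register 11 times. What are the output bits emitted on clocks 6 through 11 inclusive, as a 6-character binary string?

reg_0 = 0xCBA7D
clock 1: out=1, reg = 0xE5D3E
clock 2: out=0, reg = 0xF2E9F
clock 3: out=1, reg = 0xF974F
clock 4: out=1, reg = 0xFCBA7
clock 5: out=1, reg = 0x7E5D3
clock 6: out=1, reg = 0x3F2E9
clock 7: out=1, reg = 0x1F974
clock 8: out=0, reg = 0x8FCBA
clock 9: out=0, reg = 0xC7E5D
clock 10: out=1, reg = 0x63F2E
clock 11: out=0, reg = 0x31F97

110010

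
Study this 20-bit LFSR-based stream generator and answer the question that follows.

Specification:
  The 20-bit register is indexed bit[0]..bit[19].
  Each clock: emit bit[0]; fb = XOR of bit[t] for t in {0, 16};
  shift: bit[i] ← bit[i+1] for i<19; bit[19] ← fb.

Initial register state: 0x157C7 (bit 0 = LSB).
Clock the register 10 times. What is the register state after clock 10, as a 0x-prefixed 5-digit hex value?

reg_0 = 0x157C7
clock 1: out=1, reg = 0x0ABE3
clock 2: out=1, reg = 0x855F1
clock 3: out=1, reg = 0xC2AF8
clock 4: out=0, reg = 0x6157C
clock 5: out=0, reg = 0x30ABE
clock 6: out=0, reg = 0x9855F
clock 7: out=1, reg = 0x4C2AF
clock 8: out=1, reg = 0xA6157
clock 9: out=1, reg = 0xD30AB
clock 10: out=1, reg = 0x69855

0x69855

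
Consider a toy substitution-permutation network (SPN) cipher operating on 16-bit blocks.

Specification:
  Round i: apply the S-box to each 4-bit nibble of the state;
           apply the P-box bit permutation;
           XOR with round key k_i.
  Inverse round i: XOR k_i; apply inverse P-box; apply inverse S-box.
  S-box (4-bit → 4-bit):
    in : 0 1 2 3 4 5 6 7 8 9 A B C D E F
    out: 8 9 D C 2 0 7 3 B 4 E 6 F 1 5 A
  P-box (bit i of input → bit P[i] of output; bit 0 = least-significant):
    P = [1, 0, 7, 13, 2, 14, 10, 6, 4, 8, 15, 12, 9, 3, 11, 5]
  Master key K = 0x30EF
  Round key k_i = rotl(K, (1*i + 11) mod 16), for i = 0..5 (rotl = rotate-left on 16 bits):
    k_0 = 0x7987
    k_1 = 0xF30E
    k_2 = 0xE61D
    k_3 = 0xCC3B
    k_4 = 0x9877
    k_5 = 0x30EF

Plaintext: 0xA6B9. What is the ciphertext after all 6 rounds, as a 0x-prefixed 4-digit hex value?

s_0 = plaintext = 0xA6B9
s_1 = Round(s_0, k_0) = 0xB43F
s_2 = Round(s_1, k_1) = 0xDE47
s_3 = Round(s_2, k_2) = 0x240E
s_4 = Round(s_3, k_3) = 0xC7D9
s_5 = Round(s_4, k_4) = 0x93CB
s_6 = Round(s_5, k_5) = 0xEC2A

0xEC2A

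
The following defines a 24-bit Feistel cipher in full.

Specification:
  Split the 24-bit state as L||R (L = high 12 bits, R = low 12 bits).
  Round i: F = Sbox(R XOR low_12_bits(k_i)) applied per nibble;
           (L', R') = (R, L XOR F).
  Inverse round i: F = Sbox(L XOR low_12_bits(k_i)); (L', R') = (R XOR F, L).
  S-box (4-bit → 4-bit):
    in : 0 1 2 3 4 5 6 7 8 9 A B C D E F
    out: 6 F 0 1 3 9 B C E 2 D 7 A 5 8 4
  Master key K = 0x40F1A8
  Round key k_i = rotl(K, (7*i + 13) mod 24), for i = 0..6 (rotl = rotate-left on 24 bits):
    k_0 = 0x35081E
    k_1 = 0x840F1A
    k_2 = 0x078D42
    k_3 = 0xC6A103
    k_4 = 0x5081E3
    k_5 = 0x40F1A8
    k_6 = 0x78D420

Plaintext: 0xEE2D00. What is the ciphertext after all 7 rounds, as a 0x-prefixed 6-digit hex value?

s_0 = plaintext = 0xEE2D00
s_1 = Round(s_0, k_0) = 0xD0071A
s_2 = Round(s_1, k_1) = 0x71A366
s_3 = Round(s_2, k_2) = 0x366F19
s_4 = Round(s_3, k_3) = 0xF19B9B
s_5 = Round(s_4, k_4) = 0xB9B2D7
s_6 = Round(s_5, k_5) = 0x2D7A5F
s_7 = Round(s_6, k_6) = 0xA5FA13

0xA5FA13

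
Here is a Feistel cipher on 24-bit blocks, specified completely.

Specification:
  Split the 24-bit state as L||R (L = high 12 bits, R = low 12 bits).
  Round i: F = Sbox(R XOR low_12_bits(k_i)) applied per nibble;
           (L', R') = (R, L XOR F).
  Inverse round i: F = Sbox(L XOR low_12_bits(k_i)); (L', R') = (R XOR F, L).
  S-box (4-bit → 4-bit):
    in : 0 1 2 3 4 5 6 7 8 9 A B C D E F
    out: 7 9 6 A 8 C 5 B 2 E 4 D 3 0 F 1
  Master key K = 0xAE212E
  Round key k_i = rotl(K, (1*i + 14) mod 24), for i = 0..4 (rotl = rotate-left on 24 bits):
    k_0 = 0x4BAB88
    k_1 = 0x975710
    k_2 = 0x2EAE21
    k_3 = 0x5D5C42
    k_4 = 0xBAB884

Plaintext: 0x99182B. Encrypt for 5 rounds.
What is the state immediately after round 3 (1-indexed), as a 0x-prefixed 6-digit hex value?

0x016C70

s_0 = plaintext = 0x99182B
s_1 = Round(s_0, k_0) = 0x82B3DB
s_2 = Round(s_1, k_1) = 0x3DB016
s_3 = Round(s_2, k_2) = 0x016C70
s_4 = Round(s_3, k_3) = 0xC707B0
s_5 = Round(s_4, k_4) = 0x7B0DD8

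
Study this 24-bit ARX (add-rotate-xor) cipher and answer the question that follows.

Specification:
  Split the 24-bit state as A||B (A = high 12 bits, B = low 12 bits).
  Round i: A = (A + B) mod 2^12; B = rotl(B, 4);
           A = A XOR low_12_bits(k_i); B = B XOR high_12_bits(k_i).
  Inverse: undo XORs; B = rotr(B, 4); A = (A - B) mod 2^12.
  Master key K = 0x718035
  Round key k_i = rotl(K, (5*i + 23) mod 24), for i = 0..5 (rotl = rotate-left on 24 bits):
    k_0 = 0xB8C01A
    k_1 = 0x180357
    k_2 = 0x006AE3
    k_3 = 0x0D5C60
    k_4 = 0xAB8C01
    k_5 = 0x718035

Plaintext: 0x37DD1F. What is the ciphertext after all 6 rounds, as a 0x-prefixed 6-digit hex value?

s_0 = plaintext = 0x37DD1F
s_1 = Round(s_0, k_0) = 0x086A71
s_2 = Round(s_1, k_1) = 0x9A069A
s_3 = Round(s_2, k_2) = 0xAD99A0
s_4 = Round(s_3, k_3) = 0x819ADC
s_5 = Round(s_4, k_4) = 0xEF4772
s_6 = Round(s_5, k_5) = 0x65303F

0x65303F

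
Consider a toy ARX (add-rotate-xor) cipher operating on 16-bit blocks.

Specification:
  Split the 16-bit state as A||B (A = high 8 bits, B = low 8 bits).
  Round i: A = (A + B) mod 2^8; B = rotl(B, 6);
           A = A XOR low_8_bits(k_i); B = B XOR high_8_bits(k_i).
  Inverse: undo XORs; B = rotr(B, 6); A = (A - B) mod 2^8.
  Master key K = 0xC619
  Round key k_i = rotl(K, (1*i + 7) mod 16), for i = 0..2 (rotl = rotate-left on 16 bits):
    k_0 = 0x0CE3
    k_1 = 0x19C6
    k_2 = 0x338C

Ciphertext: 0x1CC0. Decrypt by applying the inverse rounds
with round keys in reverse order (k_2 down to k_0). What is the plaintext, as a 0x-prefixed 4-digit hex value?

s_0 = ciphertext = 0x1CC0
s_1 = InvRound(s_0, k_2) = 0xC1CF
s_2 = InvRound(s_1, k_1) = 0xAC5B
s_3 = InvRound(s_2, k_0) = 0xF25D

0xF25D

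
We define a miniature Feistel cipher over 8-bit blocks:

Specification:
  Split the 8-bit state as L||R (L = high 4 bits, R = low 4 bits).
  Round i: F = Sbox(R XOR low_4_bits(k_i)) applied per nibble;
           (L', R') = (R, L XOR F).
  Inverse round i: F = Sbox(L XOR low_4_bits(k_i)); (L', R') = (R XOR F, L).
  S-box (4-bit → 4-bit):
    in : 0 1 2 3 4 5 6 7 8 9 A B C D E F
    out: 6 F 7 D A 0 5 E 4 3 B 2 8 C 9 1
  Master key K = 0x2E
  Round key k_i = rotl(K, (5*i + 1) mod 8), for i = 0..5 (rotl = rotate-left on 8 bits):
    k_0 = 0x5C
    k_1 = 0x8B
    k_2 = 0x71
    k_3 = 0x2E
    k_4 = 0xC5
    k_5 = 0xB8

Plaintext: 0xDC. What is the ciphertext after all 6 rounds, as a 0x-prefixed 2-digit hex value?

s_0 = plaintext = 0xDC
s_1 = Round(s_0, k_0) = 0xCB
s_2 = Round(s_1, k_1) = 0xBA
s_3 = Round(s_2, k_2) = 0xA9
s_4 = Round(s_3, k_3) = 0x94
s_5 = Round(s_4, k_4) = 0x46
s_6 = Round(s_5, k_5) = 0x6D

0x6D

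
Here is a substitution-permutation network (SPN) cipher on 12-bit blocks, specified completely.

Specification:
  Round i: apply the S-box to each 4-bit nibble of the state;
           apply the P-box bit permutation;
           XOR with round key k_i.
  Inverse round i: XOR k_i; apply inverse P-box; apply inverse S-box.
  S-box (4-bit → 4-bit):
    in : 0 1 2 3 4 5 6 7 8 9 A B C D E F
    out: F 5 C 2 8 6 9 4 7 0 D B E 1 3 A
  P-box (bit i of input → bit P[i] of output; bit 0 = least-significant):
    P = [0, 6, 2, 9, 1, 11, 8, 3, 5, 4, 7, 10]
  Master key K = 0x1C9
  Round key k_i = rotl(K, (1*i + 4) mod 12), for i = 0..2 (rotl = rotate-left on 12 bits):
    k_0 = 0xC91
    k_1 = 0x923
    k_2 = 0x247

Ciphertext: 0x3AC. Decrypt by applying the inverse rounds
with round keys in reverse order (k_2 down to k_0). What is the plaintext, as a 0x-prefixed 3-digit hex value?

s_0 = ciphertext = 0x3AC
s_1 = InvRound(s_0, k_2) = 0x1AE
s_2 = InvRound(s_1, k_1) = 0x7F1
s_3 = InvRound(s_2, k_0) = 0xD5F

0xD5F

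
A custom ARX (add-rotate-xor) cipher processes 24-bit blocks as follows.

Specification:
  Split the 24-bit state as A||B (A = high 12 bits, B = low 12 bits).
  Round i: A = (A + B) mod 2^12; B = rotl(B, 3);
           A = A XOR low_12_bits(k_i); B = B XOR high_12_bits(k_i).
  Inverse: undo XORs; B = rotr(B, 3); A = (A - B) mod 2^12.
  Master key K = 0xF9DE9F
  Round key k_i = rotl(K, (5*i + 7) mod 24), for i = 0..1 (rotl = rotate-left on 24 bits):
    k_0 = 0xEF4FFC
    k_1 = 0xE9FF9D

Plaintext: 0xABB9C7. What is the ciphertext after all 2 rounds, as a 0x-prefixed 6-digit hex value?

0x3DB8DF

s_0 = plaintext = 0xABB9C7
s_1 = Round(s_0, k_0) = 0xB7E0C8
s_2 = Round(s_1, k_1) = 0x3DB8DF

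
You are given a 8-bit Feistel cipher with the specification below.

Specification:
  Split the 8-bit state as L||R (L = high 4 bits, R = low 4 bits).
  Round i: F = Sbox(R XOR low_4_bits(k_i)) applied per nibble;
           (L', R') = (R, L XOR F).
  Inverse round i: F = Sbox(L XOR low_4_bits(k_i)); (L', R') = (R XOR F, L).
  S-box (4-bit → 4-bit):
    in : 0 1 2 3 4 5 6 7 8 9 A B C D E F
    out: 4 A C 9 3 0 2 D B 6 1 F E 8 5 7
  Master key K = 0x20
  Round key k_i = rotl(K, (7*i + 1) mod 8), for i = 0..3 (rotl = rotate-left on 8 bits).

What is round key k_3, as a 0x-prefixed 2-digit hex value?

0x08

K = 0x20
k_0 = rotl(K, (7*0+1) mod 8) = rotl(K, 1) = 0x40
k_1 = rotl(K, (7*1+1) mod 8) = rotl(K, 0) = 0x20
k_2 = rotl(K, (7*2+1) mod 8) = rotl(K, 7) = 0x10
k_3 = rotl(K, (7*3+1) mod 8) = rotl(K, 6) = 0x08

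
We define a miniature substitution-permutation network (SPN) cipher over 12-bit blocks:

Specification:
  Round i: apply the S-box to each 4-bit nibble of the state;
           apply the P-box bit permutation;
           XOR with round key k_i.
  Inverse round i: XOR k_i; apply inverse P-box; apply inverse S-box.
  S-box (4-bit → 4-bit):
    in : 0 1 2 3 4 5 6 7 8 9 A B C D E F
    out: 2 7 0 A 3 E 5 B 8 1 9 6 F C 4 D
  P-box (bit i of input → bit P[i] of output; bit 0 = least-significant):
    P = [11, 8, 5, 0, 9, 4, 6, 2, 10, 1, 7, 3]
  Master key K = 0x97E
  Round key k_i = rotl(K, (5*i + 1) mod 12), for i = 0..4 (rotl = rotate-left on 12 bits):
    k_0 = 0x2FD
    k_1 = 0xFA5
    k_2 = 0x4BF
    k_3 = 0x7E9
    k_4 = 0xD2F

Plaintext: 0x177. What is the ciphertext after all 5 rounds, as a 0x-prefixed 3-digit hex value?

s_0 = plaintext = 0x177
s_1 = Round(s_0, k_0) = 0xD6A
s_2 = Round(s_1, k_1) = 0x56C
s_3 = Round(s_2, k_2) = 0xF54
s_4 = Round(s_3, k_3) = 0xA35
s_5 = Round(s_4, k_4) = 0x812

0x812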